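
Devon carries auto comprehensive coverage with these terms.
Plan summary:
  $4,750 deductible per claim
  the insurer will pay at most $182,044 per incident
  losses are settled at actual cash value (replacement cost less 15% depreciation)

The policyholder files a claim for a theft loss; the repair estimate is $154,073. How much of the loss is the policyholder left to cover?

$27,860.95

Depreciate 15%: the covered value is $154,073 × 0.85 = $130,962.05.
After the deductible, $130,962.05 − $4,750 = $126,212.05 remains.
That's under the $182,044 cap, so the insurer reimburses the full $126,212.05.
Policyholder's share is the uncovered remainder: $154,073 − $126,212.05 = $27,860.95.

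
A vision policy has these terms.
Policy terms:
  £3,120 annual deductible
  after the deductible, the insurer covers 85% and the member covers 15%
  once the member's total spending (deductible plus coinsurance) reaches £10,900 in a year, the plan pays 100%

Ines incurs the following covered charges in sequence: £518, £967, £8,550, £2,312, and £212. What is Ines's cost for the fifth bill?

£31.80

Claim 1 (£518): fully absorbed by the deductible. Cost to member: £518. OOP to date £518.
Claim 2 (£967): entire amount goes to the deductible. Member owes £967 (running OOP £1,485).
Claim 3 (£8,550): deductible takes £1,635, £6,915 remains; member's 15% is £1,037.25. Cost to member: £2,672.25. OOP to date £4,157.25.
Claim 4 (£2,312): 15% coinsurance on £2,312 = £346.80. Member pays £346.80; OOP now £4,504.05.
Claim 5 (£212): deductible already satisfied, so member's share is 15% × £212 = £31.80. Cost to member: £31.80. OOP to date £4,535.85.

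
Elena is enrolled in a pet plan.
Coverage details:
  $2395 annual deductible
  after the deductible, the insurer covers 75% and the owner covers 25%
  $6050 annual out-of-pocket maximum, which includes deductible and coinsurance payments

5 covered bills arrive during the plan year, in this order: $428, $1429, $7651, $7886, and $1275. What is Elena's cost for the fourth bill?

Bill 1, $428: all of it applies to the deductible. Cost to owner: $428. OOP to date $428.
Bill 2, $1429: fully absorbed by the deductible. Owner owes $1429 (running OOP $1857).
Bill 3, $7651: $538 to deductible, leaving $7113; coinsurance $7113 × 25% = $1778.25. Owner owes $2316.25 (running OOP $4173.25).
Bill 4, $7886: deductible met; 25% of $7886 = $1971.50. That would push OOP to $6144.75, over the $6050 cap, so owner pays $6050 − $4173.25 = $1876.75.

$1876.75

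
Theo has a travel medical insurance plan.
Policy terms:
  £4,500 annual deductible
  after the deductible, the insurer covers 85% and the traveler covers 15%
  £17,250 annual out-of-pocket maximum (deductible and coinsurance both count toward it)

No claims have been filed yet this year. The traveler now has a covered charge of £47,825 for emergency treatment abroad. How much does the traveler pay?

£10,998.75

The full £4,500 deductible is still open; £4,500 of this bill applies to it.
That leaves £47,825 − £4,500 = £43,325 for coinsurance.
15% of £43,325 = £6,498.75 falls to the traveler.
So the traveler owes £4,500 + £6,498.75 = £10,998.75 before any cap.
Total out-of-pocket so far would be £0 + £10,998.75 = £10,998.75, below the £17,250 cap — no reduction.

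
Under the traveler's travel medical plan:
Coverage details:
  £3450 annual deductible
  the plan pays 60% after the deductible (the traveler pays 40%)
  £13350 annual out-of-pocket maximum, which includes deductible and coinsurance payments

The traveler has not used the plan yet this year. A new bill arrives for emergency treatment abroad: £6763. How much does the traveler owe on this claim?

Nothing has been paid toward the £3450 deductible, so the first £3450 of this charge is applied there.
The remaining £3313 (= £6763 − £3450) moves to coinsurance.
Traveler's 40% share of £3313 is £1325.20.
That puts the traveler's cost at £3450 + £1325.20 = £4775.20 before any cap.
Total out-of-pocket so far would be £0 + £4775.20 = £4775.20, below the £13350 cap — no reduction.

£4775.20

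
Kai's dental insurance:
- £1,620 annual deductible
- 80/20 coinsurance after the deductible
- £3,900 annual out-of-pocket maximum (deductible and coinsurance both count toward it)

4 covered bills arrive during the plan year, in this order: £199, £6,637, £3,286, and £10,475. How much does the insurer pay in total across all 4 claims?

£16,697

Claim 1 (£199): all of it applies to the deductible. Patient pays £199; OOP now £199. Plan pays £199 − £199 = £0.
Claim 2 (£6,637): £1,421 to deductible, leaving £5,216; 20% of £5,216 = £1,043.20. Patient owes £2,464.20 (running OOP £2,663.20). Plan pays £6,637 − £2,464.20 = £4,172.80.
Claim 3 (£3,286): deductible met; 20% of £3,286 = £657.20. Patient pays £657.20; OOP now £3,320.40. Insurer: £3,286 − £657.20 = £2,628.80.
Claim 4 (£10,475): 20% coinsurance on £10,475 = £2,095. That would push OOP to £5,415.40, over the £3,900 cap, so patient pays £3,900 − £3,320.40 = £579.60. Plan pays £10,475 − £579.60 = £9,895.40.
Insurer total: £0 + £4,172.80 + £2,628.80 + £9,895.40 = £16,697.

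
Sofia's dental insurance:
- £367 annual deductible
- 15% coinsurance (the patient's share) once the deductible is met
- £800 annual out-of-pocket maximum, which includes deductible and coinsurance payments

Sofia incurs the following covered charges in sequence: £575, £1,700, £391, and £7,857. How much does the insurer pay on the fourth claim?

£7,768.85

Claim 1 — £575: £367 to deductible, leaving £208; coinsurance £208 × 15% = £31.20. Patient pays £398.20; OOP now £398.20. Insurer: £575 − £398.20 = £176.80.
Claim 2 — £1,700: deductible met; 15% of £1,700 = £255. Patient owes £255 (running OOP £653.20). Insurer: £1,700 − £255 = £1,445.
Claim 3 — £391: deductible already satisfied, so patient's share is 15% × £391 = £58.65. Patient pays £58.65; OOP now £711.85. Insurer: £391 − £58.65 = £332.35.
Claim 4 — £7,857: deductible already satisfied, so patient's share is 15% × £7,857 = £1,178.55. Adding that to £711.85 gives £1,890.40, past the £800 cap; patient pays only £800 − £711.85 = £88.15. Insurer: £7,857 − £88.15 = £7,768.85.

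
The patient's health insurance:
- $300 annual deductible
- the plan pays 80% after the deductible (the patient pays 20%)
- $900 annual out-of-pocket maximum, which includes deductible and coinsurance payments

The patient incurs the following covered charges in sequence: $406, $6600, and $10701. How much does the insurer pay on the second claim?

$6021.20

Claim 1 ($406): $300 to deductible, leaving $106; patient's 20% is $21.20. Patient pays $321.20; OOP now $321.20. Insurer: $406 − $321.20 = $84.80.
Claim 2 ($6600): 20% coinsurance on $6600 = $1320. OOP would hit $1641.20 > $900, so the cap limits the patient to $900 − $321.20 = $578.80. Insurer: $6600 − $578.80 = $6021.20.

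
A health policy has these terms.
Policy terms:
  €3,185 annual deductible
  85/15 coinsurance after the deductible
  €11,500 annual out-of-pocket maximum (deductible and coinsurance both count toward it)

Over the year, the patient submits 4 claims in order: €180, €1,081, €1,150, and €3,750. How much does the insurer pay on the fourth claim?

€2,529.60

Bill 1, €180: entire amount goes to the deductible. Patient owes €180 (running OOP €180). Plan pays €180 − €180 = €0.
Bill 2, €1,081: fully absorbed by the deductible. Patient owes €1,081 (running OOP €1,261). Insurer: €1,081 − €1,081 = €0.
Bill 3, €1,150: entire amount goes to the deductible. Patient owes €1,150 (running OOP €2,411). Insurer: €1,150 − €1,150 = €0.
Bill 4, €3,750: deductible takes €774, €2,976 remains; coinsurance €2,976 × 15% = €446.40. Patient owes €1,220.40 (running OOP €3,631.40). Insurer: €3,750 − €1,220.40 = €2,529.60.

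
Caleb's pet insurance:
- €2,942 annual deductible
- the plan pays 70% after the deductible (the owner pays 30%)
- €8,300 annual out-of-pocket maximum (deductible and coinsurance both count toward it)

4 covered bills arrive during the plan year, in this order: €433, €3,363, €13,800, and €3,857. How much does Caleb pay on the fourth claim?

€961.80

Bill 1, €433: entire amount goes to the deductible. Owner pays €433; OOP now €433.
Bill 2, €3,363: deductible takes €2,509, €854 remains; owner's 30% is €256.20. Cost to owner: €2,765.20. OOP to date €3,198.20.
Bill 3, €13,800: deductible already satisfied, so owner's share is 30% × €13,800 = €4,140. Owner pays €4,140; OOP now €7,338.20.
Bill 4, €3,857: 30% coinsurance on €3,857 = €1,157.10. Adding that to €7,338.20 gives €8,495.30, past the €8,300 cap; owner pays only €8,300 − €7,338.20 = €961.80.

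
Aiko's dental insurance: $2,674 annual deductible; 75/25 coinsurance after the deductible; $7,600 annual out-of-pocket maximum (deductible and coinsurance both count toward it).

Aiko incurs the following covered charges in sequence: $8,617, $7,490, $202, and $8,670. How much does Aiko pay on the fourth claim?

Claim 1 ($8,617): $2,674 to deductible, leaving $5,943; patient's 25% is $1,485.75. Patient pays $4,159.75; OOP now $4,159.75.
Claim 2 ($7,490): 25% coinsurance on $7,490 = $1,872.50. Patient owes $1,872.50 (running OOP $6,032.25).
Claim 3 ($202): 25% coinsurance on $202 = $50.50. Patient pays $50.50; OOP now $6,082.75.
Claim 4 ($8,670): 25% coinsurance on $8,670 = $2,167.50. Adding that to $6,082.75 gives $8,250.25, past the $7,600 cap; patient pays only $7,600 − $6,082.75 = $1,517.25.

$1,517.25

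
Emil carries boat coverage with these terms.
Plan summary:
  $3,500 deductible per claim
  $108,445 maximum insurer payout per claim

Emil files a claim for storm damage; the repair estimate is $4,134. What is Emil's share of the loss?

After the deductible, $4,134 − $3,500 = $634 remains.
$634 ≤ $108,445, so the limit doesn't bind; insurer pays $634.
The owner bears the rest of the original loss: $4,134 − $634 = $3,500.

$3,500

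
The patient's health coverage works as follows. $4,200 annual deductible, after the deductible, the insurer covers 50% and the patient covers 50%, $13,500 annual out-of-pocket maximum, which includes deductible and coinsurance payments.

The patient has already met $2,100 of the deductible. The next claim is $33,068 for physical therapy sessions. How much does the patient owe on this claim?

Remaining deductible: $4,200 − $2,100 = $2,100.
The remaining $30,968 (= $33,068 − $2,100) moves to coinsurance.
Coinsurance: $30,968 × 50% = $15,484.
Patient responsibility before any cap: $2,100 + $15,484 = $17,584.
Adding $17,584 to the $2,100 already spent would give $19,684, which exceeds the $13,500 cap; the patient pays just $13,500 − $2,100 = $11,400.

$11,400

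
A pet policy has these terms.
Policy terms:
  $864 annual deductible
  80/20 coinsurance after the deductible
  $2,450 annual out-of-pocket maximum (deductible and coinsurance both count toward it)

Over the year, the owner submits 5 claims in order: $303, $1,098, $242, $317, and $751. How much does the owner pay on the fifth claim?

$150.20

Claim 1 — $303: fully absorbed by the deductible. Owner owes $303 (running OOP $303).
Claim 2 — $1,098: $561 finishes the deductible; $537 goes to coinsurance; owner's 20% is $107.40. Owner owes $668.40 (running OOP $971.40).
Claim 3 — $242: 20% coinsurance on $242 = $48.40. Cost to owner: $48.40. OOP to date $1,019.80.
Claim 4 — $317: 20% coinsurance on $317 = $63.40. Owner pays $63.40; OOP now $1,083.20.
Claim 5 — $751: deductible already satisfied, so owner's share is 20% × $751 = $150.20. Cost to owner: $150.20. OOP to date $1,233.40.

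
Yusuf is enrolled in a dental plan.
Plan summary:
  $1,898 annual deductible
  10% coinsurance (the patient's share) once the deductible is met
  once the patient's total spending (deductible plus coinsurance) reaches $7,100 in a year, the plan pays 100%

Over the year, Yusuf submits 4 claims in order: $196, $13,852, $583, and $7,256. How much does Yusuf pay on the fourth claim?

$725.60

Bill 1, $196: entire amount goes to the deductible. Cost to patient: $196. OOP to date $196.
Bill 2, $13,852: $1,702 finishes the deductible; $12,150 goes to coinsurance; coinsurance $12,150 × 10% = $1,215. Patient owes $2,917 (running OOP $3,113).
Bill 3, $583: deductible already satisfied, so patient's share is 10% × $583 = $58.30. Cost to patient: $58.30. OOP to date $3,171.30.
Bill 4, $7,256: deductible already satisfied, so patient's share is 10% × $7,256 = $725.60. Patient owes $725.60 (running OOP $3,896.90).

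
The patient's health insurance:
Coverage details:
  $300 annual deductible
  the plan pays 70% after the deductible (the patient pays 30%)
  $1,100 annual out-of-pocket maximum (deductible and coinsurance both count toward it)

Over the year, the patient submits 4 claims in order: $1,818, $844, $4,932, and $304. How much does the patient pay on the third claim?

Claim 1 — $1,818: $300 finishes the deductible; $1,518 goes to coinsurance; coinsurance $1,518 × 30% = $455.40. Patient pays $755.40; OOP now $755.40.
Claim 2 — $844: deductible met; 30% of $844 = $253.20. Patient pays $253.20; OOP now $1,008.60.
Claim 3 — $4,932: deductible met; 30% of $4,932 = $1,479.60. That would push OOP to $2,488.20, over the $1,100 cap, so patient pays $1,100 − $1,008.60 = $91.40.

$91.40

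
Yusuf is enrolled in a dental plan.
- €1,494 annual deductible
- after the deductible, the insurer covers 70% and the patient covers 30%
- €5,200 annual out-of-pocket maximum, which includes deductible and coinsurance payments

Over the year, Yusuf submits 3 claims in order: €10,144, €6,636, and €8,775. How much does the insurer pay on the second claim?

€5,525

Bill 1, €10,144: €1,494 to deductible, leaving €8,650; coinsurance €8,650 × 30% = €2,595. Cost to patient: €4,089. OOP to date €4,089. Insurer: €10,144 − €4,089 = €6,055.
Bill 2, €6,636: deductible met; 30% of €6,636 = €1,990.80. Adding that to €4,089 gives €6,079.80, past the €5,200 cap; patient pays only €5,200 − €4,089 = €1,111. Plan pays €6,636 − €1,111 = €5,525.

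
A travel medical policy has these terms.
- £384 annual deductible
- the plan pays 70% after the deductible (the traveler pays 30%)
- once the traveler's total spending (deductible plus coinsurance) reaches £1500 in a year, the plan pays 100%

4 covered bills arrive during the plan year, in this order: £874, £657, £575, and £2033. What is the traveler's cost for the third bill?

£172.50

#1 (£874): deductible takes £384, £490 remains; coinsurance £490 × 30% = £147. Cost to traveler: £531. OOP to date £531.
#2 (£657): deductible met; 30% of £657 = £197.10. Traveler pays £197.10; OOP now £728.10.
#3 (£575): deductible met; 30% of £575 = £172.50. Cost to traveler: £172.50. OOP to date £900.60.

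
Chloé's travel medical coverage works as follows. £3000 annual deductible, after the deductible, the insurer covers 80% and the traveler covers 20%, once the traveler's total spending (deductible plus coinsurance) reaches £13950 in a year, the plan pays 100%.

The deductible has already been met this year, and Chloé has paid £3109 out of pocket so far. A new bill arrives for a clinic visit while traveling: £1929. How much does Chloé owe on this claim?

With the deductible met, the entire £1929 is subject to coinsurance.
Coinsurance: £1929 × 20% = £385.80.
Year-to-date out-of-pocket becomes £3109 + £385.80 = £3494.80, still under the £13950 maximum, so no cap applies.

£385.80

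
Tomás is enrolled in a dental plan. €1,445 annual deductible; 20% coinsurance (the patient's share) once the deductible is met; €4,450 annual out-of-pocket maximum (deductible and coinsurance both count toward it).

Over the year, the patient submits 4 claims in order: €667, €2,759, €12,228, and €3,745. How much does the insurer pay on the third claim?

€9,782.40

Bill 1, €667: entire amount goes to the deductible. Cost to patient: €667. OOP to date €667. Insurer: €667 − €667 = €0.
Bill 2, €2,759: deductible takes €778, €1,981 remains; coinsurance €1,981 × 20% = €396.20. Patient owes €1,174.20 (running OOP €1,841.20). Plan pays €2,759 − €1,174.20 = €1,584.80.
Bill 3, €12,228: 20% coinsurance on €12,228 = €2,445.60. Cost to patient: €2,445.60. OOP to date €4,286.80. Plan pays €12,228 − €2,445.60 = €9,782.40.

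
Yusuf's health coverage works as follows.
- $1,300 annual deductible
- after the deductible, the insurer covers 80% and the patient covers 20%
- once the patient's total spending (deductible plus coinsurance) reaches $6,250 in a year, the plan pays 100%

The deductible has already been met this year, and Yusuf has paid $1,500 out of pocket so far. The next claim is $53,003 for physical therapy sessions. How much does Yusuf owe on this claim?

$4,750

The deductible is already satisfied, so the full bill goes to coinsurance.
20% of $53,003 = $10,600.60 falls to the patient.
Adding $10,600.60 to the $1,500 already spent would give $12,100.60, which exceeds the $6,250 cap; the patient pays just $6,250 − $1,500 = $4,750.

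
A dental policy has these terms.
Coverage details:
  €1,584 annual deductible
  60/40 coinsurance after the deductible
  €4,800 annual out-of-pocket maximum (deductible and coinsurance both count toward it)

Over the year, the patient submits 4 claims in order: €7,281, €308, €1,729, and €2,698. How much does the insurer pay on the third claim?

€1,037.40

Claim 1 (€7,281): €1,584 to deductible, leaving €5,697; patient's 40% is €2,278.80. Cost to patient: €3,862.80. OOP to date €3,862.80. Insurer: €7,281 − €3,862.80 = €3,418.20.
Claim 2 (€308): deductible already satisfied, so patient's share is 40% × €308 = €123.20. Cost to patient: €123.20. OOP to date €3,986. Plan pays €308 − €123.20 = €184.80.
Claim 3 (€1,729): 40% coinsurance on €1,729 = €691.60. Cost to patient: €691.60. OOP to date €4,677.60. Plan pays €1,729 − €691.60 = €1,037.40.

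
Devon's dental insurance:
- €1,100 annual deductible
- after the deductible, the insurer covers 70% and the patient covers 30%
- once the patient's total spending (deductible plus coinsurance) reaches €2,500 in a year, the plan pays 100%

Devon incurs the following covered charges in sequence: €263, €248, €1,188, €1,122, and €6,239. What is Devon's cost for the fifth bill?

Claim 1 — €263: all of it applies to the deductible. Patient owes €263 (running OOP €263).
Claim 2 — €248: entire amount goes to the deductible. Patient pays €248; OOP now €511.
Claim 3 — €1,188: €589 finishes the deductible; €599 goes to coinsurance; patient's 30% is €179.70. Patient owes €768.70 (running OOP €1,279.70).
Claim 4 — €1,122: deductible met; 30% of €1,122 = €336.60. Cost to patient: €336.60. OOP to date €1,616.30.
Claim 5 — €6,239: 30% coinsurance on €6,239 = €1,871.70. Adding that to €1,616.30 gives €3,488, past the €2,500 cap; patient pays only €2,500 − €1,616.30 = €883.70.

€883.70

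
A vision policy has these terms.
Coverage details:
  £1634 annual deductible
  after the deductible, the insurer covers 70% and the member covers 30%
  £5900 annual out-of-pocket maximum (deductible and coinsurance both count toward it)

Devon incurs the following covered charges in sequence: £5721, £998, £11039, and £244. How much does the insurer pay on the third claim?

£8298.50

Claim 1 — £5721: £1634 to deductible, leaving £4087; member's 30% is £1226.10. Member owes £2860.10 (running OOP £2860.10). Plan pays £5721 − £2860.10 = £2860.90.
Claim 2 — £998: deductible already satisfied, so member's share is 30% × £998 = £299.40. Cost to member: £299.40. OOP to date £3159.50. Plan pays £998 − £299.40 = £698.60.
Claim 3 — £11039: deductible met; 30% of £11039 = £3311.70. OOP would hit £6471.20 > £5900, so the cap limits the member to £5900 − £3159.50 = £2740.50. Insurer: £11039 − £2740.50 = £8298.50.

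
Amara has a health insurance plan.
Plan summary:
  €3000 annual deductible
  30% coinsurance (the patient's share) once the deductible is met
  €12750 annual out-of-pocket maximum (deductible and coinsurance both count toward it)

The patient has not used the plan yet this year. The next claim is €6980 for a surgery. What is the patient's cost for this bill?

€4194

The full €3000 deductible is still open; €3000 of this bill applies to it.
After the €3000 deductible portion, €6980 − €3000 = €3980 is subject to coinsurance.
30% of €3980 = €1194 falls to the patient.
Patient responsibility before any cap: €3000 + €1194 = €4194.
Year-to-date out-of-pocket becomes €0 + €4194 = €4194, still under the €12750 maximum, so no cap applies.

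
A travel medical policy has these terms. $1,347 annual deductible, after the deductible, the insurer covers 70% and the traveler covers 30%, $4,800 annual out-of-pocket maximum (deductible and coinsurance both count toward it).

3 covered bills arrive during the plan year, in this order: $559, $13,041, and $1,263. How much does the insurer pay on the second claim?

$8,800

Bill 1, $559: all of it applies to the deductible. Cost to traveler: $559. OOP to date $559. Plan pays $559 − $559 = $0.
Bill 2, $13,041: deductible takes $788, $12,253 remains; traveler's 30% is $3,675.90. Deductible plus coinsurance: $788 + $3,675.90 = $4,463.90. Adding that to $559 gives $5,022.90, past the $4,800 cap; traveler pays only $4,800 − $559 = $4,241. Insurer: $13,041 − $4,241 = $8,800.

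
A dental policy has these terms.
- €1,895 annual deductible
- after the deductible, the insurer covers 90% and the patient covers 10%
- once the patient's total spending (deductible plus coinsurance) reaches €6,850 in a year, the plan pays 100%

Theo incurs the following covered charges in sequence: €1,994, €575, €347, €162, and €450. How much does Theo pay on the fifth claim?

Claim 1 — €1,994: €1,895 to deductible, leaving €99; coinsurance €99 × 10% = €9.90. Patient pays €1,904.90; OOP now €1,904.90.
Claim 2 — €575: 10% coinsurance on €575 = €57.50. Cost to patient: €57.50. OOP to date €1,962.40.
Claim 3 — €347: deductible already satisfied, so patient's share is 10% × €347 = €34.70. Patient owes €34.70 (running OOP €1,997.10).
Claim 4 — €162: deductible met; 10% of €162 = €16.20. Patient owes €16.20 (running OOP €2,013.30).
Claim 5 — €450: deductible met; 10% of €450 = €45. Cost to patient: €45. OOP to date €2,058.30.

€45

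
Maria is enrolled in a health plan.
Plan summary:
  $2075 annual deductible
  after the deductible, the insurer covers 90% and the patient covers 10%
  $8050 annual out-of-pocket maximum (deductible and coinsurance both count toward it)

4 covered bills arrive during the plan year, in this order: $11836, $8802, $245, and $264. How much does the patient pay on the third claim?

#1 ($11836): $2075 to deductible, leaving $9761; 10% of $9761 = $976.10. Cost to patient: $3051.10. OOP to date $3051.10.
#2 ($8802): deductible already satisfied, so patient's share is 10% × $8802 = $880.20. Patient owes $880.20 (running OOP $3931.30).
#3 ($245): 10% coinsurance on $245 = $24.50. Patient pays $24.50; OOP now $3955.80.

$24.50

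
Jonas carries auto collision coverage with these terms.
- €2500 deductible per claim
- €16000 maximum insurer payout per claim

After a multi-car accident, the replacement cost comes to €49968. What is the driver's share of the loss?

Subtract the deductible: €49968 − €2500 = €47468.
€47468 exceeds the €16000 limit, so the insurer pays the limit: €16000.
Out of pocket: €49968 − €16000 = €33968.

€33968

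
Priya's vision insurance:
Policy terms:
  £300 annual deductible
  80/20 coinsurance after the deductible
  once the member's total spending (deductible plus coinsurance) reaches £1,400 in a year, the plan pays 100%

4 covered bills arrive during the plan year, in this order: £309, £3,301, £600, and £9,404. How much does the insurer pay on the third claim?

£480

Bill 1, £309: £300 to deductible, leaving £9; coinsurance £9 × 20% = £1.80. Member pays £301.80; OOP now £301.80. Plan pays £309 − £301.80 = £7.20.
Bill 2, £3,301: 20% coinsurance on £3,301 = £660.20. Member pays £660.20; OOP now £962. Plan pays £3,301 − £660.20 = £2,640.80.
Bill 3, £600: deductible already satisfied, so member's share is 20% × £600 = £120. Cost to member: £120. OOP to date £1,082. Insurer: £600 − £120 = £480.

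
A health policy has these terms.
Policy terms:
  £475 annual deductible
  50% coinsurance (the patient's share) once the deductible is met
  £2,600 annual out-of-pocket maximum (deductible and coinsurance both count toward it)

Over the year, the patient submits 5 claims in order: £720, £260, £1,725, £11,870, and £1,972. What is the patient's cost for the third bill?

£862.50

#1 (£720): £475 to deductible, leaving £245; 50% of £245 = £122.50. Cost to patient: £597.50. OOP to date £597.50.
#2 (£260): deductible met; 50% of £260 = £130. Cost to patient: £130. OOP to date £727.50.
#3 (£1,725): 50% coinsurance on £1,725 = £862.50. Patient pays £862.50; OOP now £1,590.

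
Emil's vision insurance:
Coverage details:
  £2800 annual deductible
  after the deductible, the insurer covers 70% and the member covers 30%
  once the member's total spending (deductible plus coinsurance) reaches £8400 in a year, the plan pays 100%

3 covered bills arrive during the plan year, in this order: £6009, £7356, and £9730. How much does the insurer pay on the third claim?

£7299.50

Claim 1 — £6009: deductible takes £2800, £3209 remains; 30% of £3209 = £962.70. Member owes £3762.70 (running OOP £3762.70). Insurer: £6009 − £3762.70 = £2246.30.
Claim 2 — £7356: 30% coinsurance on £7356 = £2206.80. Member pays £2206.80; OOP now £5969.50. Plan pays £7356 − £2206.80 = £5149.20.
Claim 3 — £9730: deductible met; 30% of £9730 = £2919. That would push OOP to £8888.50, over the £8400 cap, so member pays £8400 − £5969.50 = £2430.50. Insurer: £9730 − £2430.50 = £7299.50.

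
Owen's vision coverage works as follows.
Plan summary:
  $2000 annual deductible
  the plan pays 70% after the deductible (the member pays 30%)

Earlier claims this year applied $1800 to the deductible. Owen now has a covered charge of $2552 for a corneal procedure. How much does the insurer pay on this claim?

$1646.40

Deductible still to meet: $2000 − $1800 = $200.
After the $200 deductible portion, $2552 − $200 = $2352 is subject to coinsurance.
Member's 30% share of $2352 is $705.60.
That puts the member's cost at $200 + $705.60 = $905.60.
The plan picks up $2552 − $905.60 = $1646.40.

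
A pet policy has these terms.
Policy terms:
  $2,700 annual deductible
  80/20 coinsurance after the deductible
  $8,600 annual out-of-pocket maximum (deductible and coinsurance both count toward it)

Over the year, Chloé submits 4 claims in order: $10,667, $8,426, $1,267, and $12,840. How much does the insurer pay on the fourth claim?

Claim 1 — $10,667: $2,700 to deductible, leaving $7,967; owner's 20% is $1,593.40. Owner pays $4,293.40; OOP now $4,293.40. Plan pays $10,667 − $4,293.40 = $6,373.60.
Claim 2 — $8,426: deductible met; 20% of $8,426 = $1,685.20. Owner owes $1,685.20 (running OOP $5,978.60). Insurer: $8,426 − $1,685.20 = $6,740.80.
Claim 3 — $1,267: deductible met; 20% of $1,267 = $253.40. Cost to owner: $253.40. OOP to date $6,232. Insurer: $1,267 − $253.40 = $1,013.60.
Claim 4 — $12,840: deductible already satisfied, so owner's share is 20% × $12,840 = $2,568. Adding that to $6,232 gives $8,800, past the $8,600 cap; owner pays only $8,600 − $6,232 = $2,368. Plan pays $12,840 − $2,368 = $10,472.

$10,472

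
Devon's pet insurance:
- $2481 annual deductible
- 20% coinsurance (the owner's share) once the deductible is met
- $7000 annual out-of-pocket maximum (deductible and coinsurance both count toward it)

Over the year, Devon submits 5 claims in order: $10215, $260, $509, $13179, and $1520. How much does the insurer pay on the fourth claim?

$10543.20

Bill 1, $10215: $2481 finishes the deductible; $7734 goes to coinsurance; owner's 20% is $1546.80. Owner owes $4027.80 (running OOP $4027.80). Plan pays $10215 − $4027.80 = $6187.20.
Bill 2, $260: deductible already satisfied, so owner's share is 20% × $260 = $52. Cost to owner: $52. OOP to date $4079.80. Insurer: $260 − $52 = $208.
Bill 3, $509: deductible already satisfied, so owner's share is 20% × $509 = $101.80. Cost to owner: $101.80. OOP to date $4181.60. Insurer: $509 − $101.80 = $407.20.
Bill 4, $13179: deductible already satisfied, so owner's share is 20% × $13179 = $2635.80. Cost to owner: $2635.80. OOP to date $6817.40. Plan pays $13179 − $2635.80 = $10543.20.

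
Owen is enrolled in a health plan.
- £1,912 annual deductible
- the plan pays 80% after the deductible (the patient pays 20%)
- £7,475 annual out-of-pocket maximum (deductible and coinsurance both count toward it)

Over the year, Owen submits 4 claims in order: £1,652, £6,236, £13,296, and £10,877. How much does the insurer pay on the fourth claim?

Claim 1 (£1,652): entire amount goes to the deductible. Cost to patient: £1,652. OOP to date £1,652. Plan pays £1,652 − £1,652 = £0.
Claim 2 (£6,236): £260 finishes the deductible; £5,976 goes to coinsurance; coinsurance £5,976 × 20% = £1,195.20. Cost to patient: £1,455.20. OOP to date £3,107.20. Insurer: £6,236 − £1,455.20 = £4,780.80.
Claim 3 (£13,296): deductible met; 20% of £13,296 = £2,659.20. Patient owes £2,659.20 (running OOP £5,766.40). Insurer: £13,296 − £2,659.20 = £10,636.80.
Claim 4 (£10,877): deductible already satisfied, so patient's share is 20% × £10,877 = £2,175.40. Adding that to £5,766.40 gives £7,941.80, past the £7,475 cap; patient pays only £7,475 − £5,766.40 = £1,708.60. Plan pays £10,877 − £1,708.60 = £9,168.40.

£9,168.40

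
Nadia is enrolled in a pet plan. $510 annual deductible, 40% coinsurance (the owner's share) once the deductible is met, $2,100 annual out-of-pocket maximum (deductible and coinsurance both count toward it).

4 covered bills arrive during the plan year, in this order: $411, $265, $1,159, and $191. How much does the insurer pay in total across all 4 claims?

#1 ($411): all of it applies to the deductible. Owner owes $411 (running OOP $411). Insurer: $411 − $411 = $0.
#2 ($265): deductible takes $99, $166 remains; coinsurance $166 × 40% = $66.40. Owner owes $165.40 (running OOP $576.40). Insurer: $265 − $165.40 = $99.60.
#3 ($1,159): deductible already satisfied, so owner's share is 40% × $1,159 = $463.60. Owner pays $463.60; OOP now $1,040. Insurer: $1,159 − $463.60 = $695.40.
#4 ($191): deductible met; 40% of $191 = $76.40. Owner pays $76.40; OOP now $1,116.40. Plan pays $191 − $76.40 = $114.60.
Insurer total = bills − owner's total = $2,026 − $1,116.40 = $909.60.

$909.60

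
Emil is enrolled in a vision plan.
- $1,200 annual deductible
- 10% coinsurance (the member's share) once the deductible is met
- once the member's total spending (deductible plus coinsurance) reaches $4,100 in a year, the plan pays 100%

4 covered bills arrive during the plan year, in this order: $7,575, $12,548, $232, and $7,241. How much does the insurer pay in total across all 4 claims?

Bill 1, $7,575: $1,200 to deductible, leaving $6,375; 10% of $6,375 = $637.50. Member pays $1,837.50; OOP now $1,837.50. Insurer: $7,575 − $1,837.50 = $5,737.50.
Bill 2, $12,548: deductible met; 10% of $12,548 = $1,254.80. Member pays $1,254.80; OOP now $3,092.30. Plan pays $12,548 − $1,254.80 = $11,293.20.
Bill 3, $232: deductible already satisfied, so member's share is 10% × $232 = $23.20. Member owes $23.20 (running OOP $3,115.50). Insurer: $232 − $23.20 = $208.80.
Bill 4, $7,241: deductible met; 10% of $7,241 = $724.10. Member owes $724.10 (running OOP $3,839.60). Plan pays $7,241 − $724.10 = $6,516.90.
Insurer total: $5,737.50 + $11,293.20 + $208.80 + $6,516.90 = $23,756.40.

$23,756.40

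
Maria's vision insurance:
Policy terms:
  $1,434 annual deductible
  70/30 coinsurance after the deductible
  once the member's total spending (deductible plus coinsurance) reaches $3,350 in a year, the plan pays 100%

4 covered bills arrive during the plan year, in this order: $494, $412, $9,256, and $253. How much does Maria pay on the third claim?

Claim 1 — $494: all of it applies to the deductible. Member owes $494 (running OOP $494).
Claim 2 — $412: entire amount goes to the deductible. Member pays $412; OOP now $906.
Claim 3 — $9,256: $528 finishes the deductible; $8,728 goes to coinsurance; coinsurance $8,728 × 30% = $2,618.40. Claim cost before the cap: $528 + $2,618.40 = $3,146.40. That would push OOP to $4,052.40, over the $3,350 cap, so member pays $3,350 − $906 = $2,444.

$2,444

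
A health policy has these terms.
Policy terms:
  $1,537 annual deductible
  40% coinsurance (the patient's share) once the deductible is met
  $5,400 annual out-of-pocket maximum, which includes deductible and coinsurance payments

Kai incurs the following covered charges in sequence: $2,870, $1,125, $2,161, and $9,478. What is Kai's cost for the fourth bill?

$2,015.40

Claim 1 — $2,870: $1,537 to deductible, leaving $1,333; 40% of $1,333 = $533.20. Cost to patient: $2,070.20. OOP to date $2,070.20.
Claim 2 — $1,125: 40% coinsurance on $1,125 = $450. Cost to patient: $450. OOP to date $2,520.20.
Claim 3 — $2,161: deductible met; 40% of $2,161 = $864.40. Patient owes $864.40 (running OOP $3,384.60).
Claim 4 — $9,478: 40% coinsurance on $9,478 = $3,791.20. OOP would hit $7,175.80 > $5,400, so the cap limits the patient to $5,400 − $3,384.60 = $2,015.40.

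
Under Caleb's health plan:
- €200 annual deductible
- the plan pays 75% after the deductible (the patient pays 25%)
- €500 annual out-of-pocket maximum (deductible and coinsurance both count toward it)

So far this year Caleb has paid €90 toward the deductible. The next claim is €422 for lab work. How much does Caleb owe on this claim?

€188

€90 of the €200 deductible is already met, leaving €110.
The remaining €312 (= €422 − €110) moves to coinsurance.
Coinsurance: €312 × 25% = €78.
Patient responsibility before any cap: €110 + €78 = €188.
Cumulative spending €90 + €188 = €278 stays under the €500 maximum.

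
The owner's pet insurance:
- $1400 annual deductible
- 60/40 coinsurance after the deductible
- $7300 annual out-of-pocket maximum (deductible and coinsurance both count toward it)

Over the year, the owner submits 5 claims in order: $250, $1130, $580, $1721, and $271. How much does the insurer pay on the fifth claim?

Claim 1 — $250: entire amount goes to the deductible. Owner owes $250 (running OOP $250). Insurer: $250 − $250 = $0.
Claim 2 — $1130: all of it applies to the deductible. Owner pays $1130; OOP now $1380. Insurer: $1130 − $1130 = $0.
Claim 3 — $580: $20 finishes the deductible; $560 goes to coinsurance; coinsurance $560 × 40% = $224. Cost to owner: $244. OOP to date $1624. Plan pays $580 − $244 = $336.
Claim 4 — $1721: deductible already satisfied, so owner's share is 40% × $1721 = $688.40. Owner pays $688.40; OOP now $2312.40. Insurer: $1721 − $688.40 = $1032.60.
Claim 5 — $271: deductible already satisfied, so owner's share is 40% × $271 = $108.40. Owner owes $108.40 (running OOP $2420.80). Plan pays $271 − $108.40 = $162.60.

$162.60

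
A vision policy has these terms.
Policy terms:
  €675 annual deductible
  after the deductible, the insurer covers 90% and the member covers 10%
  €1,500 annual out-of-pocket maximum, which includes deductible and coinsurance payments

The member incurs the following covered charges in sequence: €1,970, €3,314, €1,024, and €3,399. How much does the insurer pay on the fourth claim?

€3,137.30

#1 (€1,970): €675 finishes the deductible; €1,295 goes to coinsurance; member's 10% is €129.50. Member owes €804.50 (running OOP €804.50). Plan pays €1,970 − €804.50 = €1,165.50.
#2 (€3,314): 10% coinsurance on €3,314 = €331.40. Cost to member: €331.40. OOP to date €1,135.90. Plan pays €3,314 − €331.40 = €2,982.60.
#3 (€1,024): deductible met; 10% of €1,024 = €102.40. Member pays €102.40; OOP now €1,238.30. Plan pays €1,024 − €102.40 = €921.60.
#4 (€3,399): 10% coinsurance on €3,399 = €339.90. That would push OOP to €1,578.20, over the €1,500 cap, so member pays €1,500 − €1,238.30 = €261.70. Insurer: €3,399 − €261.70 = €3,137.30.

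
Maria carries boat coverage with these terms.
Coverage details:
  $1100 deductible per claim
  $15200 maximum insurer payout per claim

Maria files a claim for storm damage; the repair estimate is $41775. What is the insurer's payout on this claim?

$15200

Less the $1100 deductible: $41775 − $1100 = $40675.
Since $40675 > $15200, the payout is capped at $15200.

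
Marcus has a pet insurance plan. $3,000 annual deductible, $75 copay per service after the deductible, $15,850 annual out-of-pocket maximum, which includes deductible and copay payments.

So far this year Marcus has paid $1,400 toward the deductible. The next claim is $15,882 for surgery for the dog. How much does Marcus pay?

Remaining deductible: $3,000 − $1,400 = $1,600.
After the $1,600 deductible portion, $15,882 − $1,600 = $14,282 is subject to the copay.
Copay on this service: $75.
So the owner owes $1,600 + $75 = $1,675 before any cap.
Cumulative spending $1,400 + $1,675 = $3,075 stays under the $15,850 maximum.

$1,675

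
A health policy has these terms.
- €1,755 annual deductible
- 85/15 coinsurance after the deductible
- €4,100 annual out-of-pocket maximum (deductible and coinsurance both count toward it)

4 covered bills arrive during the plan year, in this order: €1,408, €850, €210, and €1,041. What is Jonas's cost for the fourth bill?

Claim 1 — €1,408: fully absorbed by the deductible. Cost to patient: €1,408. OOP to date €1,408.
Claim 2 — €850: €347 finishes the deductible; €503 goes to coinsurance; coinsurance €503 × 15% = €75.45. Patient owes €422.45 (running OOP €1,830.45).
Claim 3 — €210: 15% coinsurance on €210 = €31.50. Patient owes €31.50 (running OOP €1,861.95).
Claim 4 — €1,041: deductible already satisfied, so patient's share is 15% × €1,041 = €156.15. Patient owes €156.15 (running OOP €2,018.10).

€156.15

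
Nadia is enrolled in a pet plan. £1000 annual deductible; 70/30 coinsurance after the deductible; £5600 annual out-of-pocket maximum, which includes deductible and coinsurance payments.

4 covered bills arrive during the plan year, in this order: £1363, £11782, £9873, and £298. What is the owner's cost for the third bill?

Claim 1 (£1363): deductible takes £1000, £363 remains; 30% of £363 = £108.90. Owner owes £1108.90 (running OOP £1108.90).
Claim 2 (£11782): 30% coinsurance on £11782 = £3534.60. Owner pays £3534.60; OOP now £4643.50.
Claim 3 (£9873): 30% coinsurance on £9873 = £2961.90. That would push OOP to £7605.40, over the £5600 cap, so owner pays £5600 − £4643.50 = £956.50.

£956.50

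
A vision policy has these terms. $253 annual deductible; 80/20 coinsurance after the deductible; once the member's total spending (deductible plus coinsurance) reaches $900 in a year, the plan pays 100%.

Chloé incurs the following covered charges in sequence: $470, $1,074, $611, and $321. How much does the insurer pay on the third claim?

$488.80

Claim 1 — $470: deductible takes $253, $217 remains; 20% of $217 = $43.40. Member pays $296.40; OOP now $296.40. Plan pays $470 − $296.40 = $173.60.
Claim 2 — $1,074: 20% coinsurance on $1,074 = $214.80. Member pays $214.80; OOP now $511.20. Insurer: $1,074 − $214.80 = $859.20.
Claim 3 — $611: 20% coinsurance on $611 = $122.20. Member owes $122.20 (running OOP $633.40). Plan pays $611 − $122.20 = $488.80.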